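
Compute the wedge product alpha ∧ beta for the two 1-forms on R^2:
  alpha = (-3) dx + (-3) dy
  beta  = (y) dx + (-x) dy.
alpha ∧ beta = (3*x + 3*y) dx ∧ dy

Distribute the wedge, using dx_i ∧ dx_j = -dx_j ∧ dx_i and dx_i ∧ dx_i = 0. For each pair (i, j) with i < j, the coefficient of dx_i ∧ dx_j in alpha ∧ beta is (alpha_i * beta_j - alpha_j * beta_i). Collecting: alpha ∧ beta = (3*x + 3*y) dx ∧ dy.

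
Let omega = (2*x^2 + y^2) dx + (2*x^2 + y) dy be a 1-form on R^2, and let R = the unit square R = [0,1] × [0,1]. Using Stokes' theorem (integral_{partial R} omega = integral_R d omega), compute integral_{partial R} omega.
integral_(partial R) omega = 1

Stokes: integral_partial_R omega = integral_R d omega with d omega = (∂Q/∂x - ∂P/∂y) dx ∧ dy.
  ∂Q/∂x = 4*x
  ∂P/∂y = 2*y
  integrand = ∂Q/∂x - ∂P/∂y = 4*x - 2*y.
Integrating over R: integral_0^1 integral_0^1 (4*x - 2*y) dx dy = 1.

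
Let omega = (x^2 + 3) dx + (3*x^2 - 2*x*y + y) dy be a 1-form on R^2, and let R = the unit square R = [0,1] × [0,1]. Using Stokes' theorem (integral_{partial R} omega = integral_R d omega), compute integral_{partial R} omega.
integral_(partial R) omega = 2

Stokes: integral_partial_R omega = integral_R d omega with d omega = (∂Q/∂x - ∂P/∂y) dx ∧ dy.
  ∂Q/∂x = 6*x - 2*y
  ∂P/∂y = 0
  integrand = ∂Q/∂x - ∂P/∂y = 6*x - 2*y.
Integrating over R: integral_0^1 integral_0^1 (6*x - 2*y) dx dy = 2.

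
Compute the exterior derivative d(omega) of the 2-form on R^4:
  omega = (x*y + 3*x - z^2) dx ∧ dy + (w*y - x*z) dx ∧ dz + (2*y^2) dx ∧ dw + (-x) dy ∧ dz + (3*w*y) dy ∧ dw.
d(omega) = (-w - 2*z - 1) dx ∧ dy ∧ dz + (y) dx ∧ dz ∧ dw + (-4*y) dx ∧ dy ∧ dw

For a 2-form omega = sum_{i<j} g_{ij} dx_i ∧ dx_j, the exterior derivative is
  d(omega) = sum_{i<j} d(g_{ij}) ∧ dx_i ∧ dx_j = sum_{i<j, k} (∂g_{ij}/∂x_k) dx_k ∧ dx_i ∧ dx_j.
Expand each term, using dx_k ∧ dx_i ∧ dx_j = sgn(permutation) dx_{(a)} ∧ dx_{(b)} ∧ dx_{(c)} with (a < b < c) sorted:
  d(x*y + 3*x - z^2) includes (∂/∂z)(x*y + 3*x - z^2) dz = (-2*z) dz, which multiplied by dx ∧ dy gives (-2*z) dx ∧ dy ∧ dz
  d(w*y - x*z) includes (∂/∂y)(w*y - x*z) dy = (w) dy, which multiplied by dx ∧ dz gives (-w) dx ∧ dy ∧ dz
  d(w*y - x*z) includes (∂/∂w)(w*y - x*z) dw = (y) dw, which multiplied by dx ∧ dz gives (y) dx ∧ dz ∧ dw
  d(2*y^2) includes (∂/∂y)(2*y^2) dy = (4*y) dy, which multiplied by dx ∧ dw gives (-4*y) dx ∧ dy ∧ dw
  d(-x) includes (∂/∂x)(-x) dx = (-1) dx, which multiplied by dy ∧ dz gives (-1) dx ∧ dy ∧ dz
Collecting like 3-forms: d(omega) = (-w - 2*z - 1) dx ∧ dy ∧ dz + (y) dx ∧ dz ∧ dw + (-4*y) dx ∧ dy ∧ dw.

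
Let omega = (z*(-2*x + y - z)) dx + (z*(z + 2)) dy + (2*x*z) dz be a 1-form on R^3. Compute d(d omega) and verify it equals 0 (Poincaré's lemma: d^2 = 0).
d(d omega) = 0

Step 1: d omega = sum_{i<j} (∂f_j/∂x_i - ∂f_i/∂x_j) dx_i ∧ dx_j:
  coeff of dx ∧ dy: -z
  coeff of dx ∧ dz: 2*x - y + 4*z
  coeff of dy ∧ dz: -2*z - 2
Step 2: Apply d again to each 2-form coefficient. The only possible 3-form in R^3 is dx ∧ dy ∧ dz, with coefficient
  ∂(coeff of dy∧dz)/∂x - ∂(coeff of dx∧dz)/∂y + ∂(coeff of dx∧dy)/∂z
  = ∂/∂x (-2*z - 2) - ∂/∂y (2*x - y + 4*z) + ∂/∂z (-z).
Each of these terms simplifies to sums of mixed partials that cancel in pairs. The result is 0 (by equality of mixed partials for smooth functions — Schwarz / Clairaut).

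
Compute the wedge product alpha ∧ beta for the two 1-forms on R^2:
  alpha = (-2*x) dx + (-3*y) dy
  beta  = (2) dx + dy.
alpha ∧ beta = (-2*x + 6*y) dx ∧ dy

Distribute the wedge, using dx_i ∧ dx_j = -dx_j ∧ dx_i and dx_i ∧ dx_i = 0. For each pair (i, j) with i < j, the coefficient of dx_i ∧ dx_j in alpha ∧ beta is (alpha_i * beta_j - alpha_j * beta_i). Collecting: alpha ∧ beta = (-2*x + 6*y) dx ∧ dy.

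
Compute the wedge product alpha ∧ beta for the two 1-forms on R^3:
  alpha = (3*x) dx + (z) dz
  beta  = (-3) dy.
alpha ∧ beta = (-9*x) dx ∧ dy + (3*z) dy ∧ dz

Distribute the wedge, using dx_i ∧ dx_j = -dx_j ∧ dx_i and dx_i ∧ dx_i = 0. For each pair (i, j) with i < j, the coefficient of dx_i ∧ dx_j in alpha ∧ beta is (alpha_i * beta_j - alpha_j * beta_i). Collecting: alpha ∧ beta = (-9*x) dx ∧ dy + (3*z) dy ∧ dz.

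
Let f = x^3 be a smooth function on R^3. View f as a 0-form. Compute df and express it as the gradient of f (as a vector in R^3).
df = (3*x^2) dx + (0) dy + (0) dz; grad f = (3*x^2, 0, 0)

For a 0-form f, d f = (∂f/∂x) dx + (∂f/∂y) dy + (∂f/∂z) dz. The components of the vector representation are exactly the entries of grad f in Cartesian coordinates:
  ∂f/∂x = 3*x^2
  ∂f/∂y = 0
  ∂f/∂z = 0.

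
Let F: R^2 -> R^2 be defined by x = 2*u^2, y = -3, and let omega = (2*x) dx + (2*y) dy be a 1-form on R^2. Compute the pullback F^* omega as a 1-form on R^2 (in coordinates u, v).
F^* omega = (16*u^3) du

Using F^*(f dg) = (f ∘ F) d(g ∘ F), substitute each coordinate x_i by F_i(u, v) in f_i, and replace dx_i by d F_i = (∂F_i/∂u) du + (∂F_i/∂v) dv.
  For the x component: f_1(F) = 4*u^2; d F_1 = (4*u) du + (0) dv
  For the y component: f_2(F) = -6; d F_2 = (0) du + (0) dv
Combining and collecting du, dv coefficients:
  coeff of du: 16*u^3
  coeff of dv: 0
F^* omega = (16*u^3) du.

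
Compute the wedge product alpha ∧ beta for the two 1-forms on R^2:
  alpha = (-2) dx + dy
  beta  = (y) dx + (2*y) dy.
alpha ∧ beta = (-5*y) dx ∧ dy

Distribute the wedge, using dx_i ∧ dx_j = -dx_j ∧ dx_i and dx_i ∧ dx_i = 0. For each pair (i, j) with i < j, the coefficient of dx_i ∧ dx_j in alpha ∧ beta is (alpha_i * beta_j - alpha_j * beta_i). Collecting: alpha ∧ beta = (-5*y) dx ∧ dy.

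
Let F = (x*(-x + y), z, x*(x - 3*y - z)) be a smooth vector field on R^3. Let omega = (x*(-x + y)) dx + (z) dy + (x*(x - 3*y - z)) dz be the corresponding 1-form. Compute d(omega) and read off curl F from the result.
d(omega) = (-3*x - 1) dy ∧ dz + (-2*x + 3*y + z) dz ∧ dx + (-x) dx ∧ dy; curl F = (-3*x - 1, -2*x + 3*y + z, -x)

d omega = sum_{i<j} (∂f_j/∂x_i - ∂f_i/∂x_j) dx_i ∧ dx_j. Under the identification (dy ∧ dz, dz ∧ dx, dx ∧ dy) ↔ (e_x, e_y, e_z), the coefficients are exactly the components of curl F. Compute:
  ∂R/∂y - ∂Q/∂z = (-3*x) - (1) = -3*x - 1
  ∂P/∂z - ∂R/∂x = (0) - (2*x - 3*y - z) = -2*x + 3*y + z
  ∂Q/∂x - ∂P/∂y = (0) - (x) = -x.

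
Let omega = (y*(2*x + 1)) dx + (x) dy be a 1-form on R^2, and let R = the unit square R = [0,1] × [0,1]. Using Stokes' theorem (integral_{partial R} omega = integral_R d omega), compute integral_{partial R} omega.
integral_(partial R) omega = -1

Stokes: integral_partial_R omega = integral_R d omega with d omega = (∂Q/∂x - ∂P/∂y) dx ∧ dy.
  ∂Q/∂x = 1
  ∂P/∂y = 2*x + 1
  integrand = ∂Q/∂x - ∂P/∂y = -2*x.
Integrating over R: integral_0^1 integral_0^1 (-2*x) dx dy = -1.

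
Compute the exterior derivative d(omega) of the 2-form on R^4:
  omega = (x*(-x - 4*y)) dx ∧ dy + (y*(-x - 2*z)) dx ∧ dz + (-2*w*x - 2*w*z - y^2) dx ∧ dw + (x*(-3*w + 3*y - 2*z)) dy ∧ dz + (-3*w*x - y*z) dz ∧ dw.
d(omega) = (-3*w + x + 3*y) dx ∧ dy ∧ dz + (2*y) dx ∧ dy ∧ dw + (-w) dx ∧ dz ∧ dw + (-3*x - z) dy ∧ dz ∧ dw

For a 2-form omega = sum_{i<j} g_{ij} dx_i ∧ dx_j, the exterior derivative is
  d(omega) = sum_{i<j} d(g_{ij}) ∧ dx_i ∧ dx_j = sum_{i<j, k} (∂g_{ij}/∂x_k) dx_k ∧ dx_i ∧ dx_j.
Expand each term, using dx_k ∧ dx_i ∧ dx_j = sgn(permutation) dx_{(a)} ∧ dx_{(b)} ∧ dx_{(c)} with (a < b < c) sorted:
  d(y*(-x - 2*z)) includes (∂/∂y)(y*(-x - 2*z)) dy = (-x - 2*z) dy, which multiplied by dx ∧ dz gives (x + 2*z) dx ∧ dy ∧ dz
  d(-2*w*x - 2*w*z - y^2) includes (∂/∂y)(-2*w*x - 2*w*z - y^2) dy = (-2*y) dy, which multiplied by dx ∧ dw gives (2*y) dx ∧ dy ∧ dw
  d(-2*w*x - 2*w*z - y^2) includes (∂/∂z)(-2*w*x - 2*w*z - y^2) dz = (-2*w) dz, which multiplied by dx ∧ dw gives (2*w) dx ∧ dz ∧ dw
  d(x*(-3*w + 3*y - 2*z)) includes (∂/∂x)(x*(-3*w + 3*y - 2*z)) dx = (-3*w + 3*y - 2*z) dx, which multiplied by dy ∧ dz gives (-3*w + 3*y - 2*z) dx ∧ dy ∧ dz
  d(x*(-3*w + 3*y - 2*z)) includes (∂/∂w)(x*(-3*w + 3*y - 2*z)) dw = (-3*x) dw, which multiplied by dy ∧ dz gives (-3*x) dy ∧ dz ∧ dw
  d(-3*w*x - y*z) includes (∂/∂x)(-3*w*x - y*z) dx = (-3*w) dx, which multiplied by dz ∧ dw gives (-3*w) dx ∧ dz ∧ dw
  d(-3*w*x - y*z) includes (∂/∂y)(-3*w*x - y*z) dy = (-z) dy, which multiplied by dz ∧ dw gives (-z) dy ∧ dz ∧ dw
Collecting like 3-forms: d(omega) = (-3*w + x + 3*y) dx ∧ dy ∧ dz + (2*y) dx ∧ dy ∧ dw + (-w) dx ∧ dz ∧ dw + (-3*x - z) dy ∧ dz ∧ dw.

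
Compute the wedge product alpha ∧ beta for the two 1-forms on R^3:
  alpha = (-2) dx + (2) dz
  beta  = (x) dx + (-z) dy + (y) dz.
alpha ∧ beta = (2*z) dx ∧ dy + (-2*x - 2*y) dx ∧ dz + (2*z) dy ∧ dz

Distribute the wedge, using dx_i ∧ dx_j = -dx_j ∧ dx_i and dx_i ∧ dx_i = 0. For each pair (i, j) with i < j, the coefficient of dx_i ∧ dx_j in alpha ∧ beta is (alpha_i * beta_j - alpha_j * beta_i). Collecting: alpha ∧ beta = (2*z) dx ∧ dy + (-2*x - 2*y) dx ∧ dz + (2*z) dy ∧ dz.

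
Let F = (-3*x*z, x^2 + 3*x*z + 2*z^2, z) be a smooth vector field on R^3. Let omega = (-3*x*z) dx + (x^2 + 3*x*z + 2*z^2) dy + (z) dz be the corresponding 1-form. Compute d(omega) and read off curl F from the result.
d(omega) = (-3*x - 4*z) dy ∧ dz + (-3*x) dz ∧ dx + (2*x + 3*z) dx ∧ dy; curl F = (-3*x - 4*z, -3*x, 2*x + 3*z)

d omega = sum_{i<j} (∂f_j/∂x_i - ∂f_i/∂x_j) dx_i ∧ dx_j. Under the identification (dy ∧ dz, dz ∧ dx, dx ∧ dy) ↔ (e_x, e_y, e_z), the coefficients are exactly the components of curl F. Compute:
  ∂R/∂y - ∂Q/∂z = (0) - (3*x + 4*z) = -3*x - 4*z
  ∂P/∂z - ∂R/∂x = (-3*x) - (0) = -3*x
  ∂Q/∂x - ∂P/∂y = (2*x + 3*z) - (0) = 2*x + 3*z.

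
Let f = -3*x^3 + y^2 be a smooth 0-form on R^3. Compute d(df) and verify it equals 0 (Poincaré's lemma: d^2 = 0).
d(df) = 0

Step 1: df = sum_i (∂f/∂x_i) dx_i = (-9*x^2) dx + (2*y) dy + (0) dz.
Step 2: Apply d again. Using the 1-form formula, the coefficient of dx ∧ dy in d(df) is ∂^2 f/∂x ∂y - ∂^2 f/∂y ∂x = (0) - (0) = 0 (equality of mixed partials for smooth f).
Similarly for dx ∧ dz and dy ∧ dz — all coefficients vanish. So d(df) = 0.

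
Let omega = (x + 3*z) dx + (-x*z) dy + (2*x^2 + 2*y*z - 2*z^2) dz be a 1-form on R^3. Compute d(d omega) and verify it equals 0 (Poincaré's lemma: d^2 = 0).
d(d omega) = 0

Step 1: d omega = sum_{i<j} (∂f_j/∂x_i - ∂f_i/∂x_j) dx_i ∧ dx_j:
  coeff of dx ∧ dy: -z
  coeff of dx ∧ dz: 4*x - 3
  coeff of dy ∧ dz: x + 2*z
Step 2: Apply d again to each 2-form coefficient. The only possible 3-form in R^3 is dx ∧ dy ∧ dz, with coefficient
  ∂(coeff of dy∧dz)/∂x - ∂(coeff of dx∧dz)/∂y + ∂(coeff of dx∧dy)/∂z
  = ∂/∂x (x + 2*z) - ∂/∂y (4*x - 3) + ∂/∂z (-z).
Each of these terms simplifies to sums of mixed partials that cancel in pairs. The result is 0 (by equality of mixed partials for smooth functions — Schwarz / Clairaut).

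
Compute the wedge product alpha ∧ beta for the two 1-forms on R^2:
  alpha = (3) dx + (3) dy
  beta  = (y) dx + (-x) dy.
alpha ∧ beta = (-3*x - 3*y) dx ∧ dy

Distribute the wedge, using dx_i ∧ dx_j = -dx_j ∧ dx_i and dx_i ∧ dx_i = 0. For each pair (i, j) with i < j, the coefficient of dx_i ∧ dx_j in alpha ∧ beta is (alpha_i * beta_j - alpha_j * beta_i). Collecting: alpha ∧ beta = (-3*x - 3*y) dx ∧ dy.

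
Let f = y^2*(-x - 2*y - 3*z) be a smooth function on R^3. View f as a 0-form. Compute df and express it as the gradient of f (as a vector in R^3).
df = (-y^2) dx + (2*y*(-x - 3*y - 3*z)) dy + (-3*y^2) dz; grad f = (-y^2, 2*y*(-x - 3*y - 3*z), -3*y^2)

For a 0-form f, d f = (∂f/∂x) dx + (∂f/∂y) dy + (∂f/∂z) dz. The components of the vector representation are exactly the entries of grad f in Cartesian coordinates:
  ∂f/∂x = -y^2
  ∂f/∂y = 2*y*(-x - 3*y - 3*z)
  ∂f/∂z = -3*y^2.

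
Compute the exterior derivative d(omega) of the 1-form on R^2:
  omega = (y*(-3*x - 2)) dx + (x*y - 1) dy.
d(omega) = (3*x + y + 2) dx ∧ dy

For a 1-form omega = sum_i f_i dx_i, the exterior derivative is
  d(omega) = sum_{i < j} (∂f_j/∂x_i - ∂f_i/∂x_j) dx_i ∧ dx_j.
  coefficient of dx ∧ dy: ∂f_2/∂x - ∂f_1/∂y = ∂(x*y - 1)/∂x - ∂(y*(-3*x - 2))/∂y = 3*x + y + 2
Assembling: d(omega) = (3*x + y + 2) dx ∧ dy.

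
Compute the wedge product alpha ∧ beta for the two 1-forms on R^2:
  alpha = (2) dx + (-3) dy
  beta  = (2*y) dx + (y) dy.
alpha ∧ beta = (8*y) dx ∧ dy

Distribute the wedge, using dx_i ∧ dx_j = -dx_j ∧ dx_i and dx_i ∧ dx_i = 0. For each pair (i, j) with i < j, the coefficient of dx_i ∧ dx_j in alpha ∧ beta is (alpha_i * beta_j - alpha_j * beta_i). Collecting: alpha ∧ beta = (8*y) dx ∧ dy.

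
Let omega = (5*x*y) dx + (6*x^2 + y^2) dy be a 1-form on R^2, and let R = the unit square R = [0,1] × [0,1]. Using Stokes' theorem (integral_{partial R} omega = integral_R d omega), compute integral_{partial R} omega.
integral_(partial R) omega = 7/2

Stokes: integral_partial_R omega = integral_R d omega with d omega = (∂Q/∂x - ∂P/∂y) dx ∧ dy.
  ∂Q/∂x = 12*x
  ∂P/∂y = 5*x
  integrand = ∂Q/∂x - ∂P/∂y = 7*x.
Integrating over R: integral_0^1 integral_0^1 (7*x) dx dy = 7/2.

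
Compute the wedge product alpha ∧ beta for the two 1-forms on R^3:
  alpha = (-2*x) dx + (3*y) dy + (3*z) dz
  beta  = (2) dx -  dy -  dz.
alpha ∧ beta = (2*x - 6*y) dx ∧ dy + (2*x - 6*z) dx ∧ dz + (-3*y + 3*z) dy ∧ dz

Distribute the wedge, using dx_i ∧ dx_j = -dx_j ∧ dx_i and dx_i ∧ dx_i = 0. For each pair (i, j) with i < j, the coefficient of dx_i ∧ dx_j in alpha ∧ beta is (alpha_i * beta_j - alpha_j * beta_i). Collecting: alpha ∧ beta = (2*x - 6*y) dx ∧ dy + (2*x - 6*z) dx ∧ dz + (-3*y + 3*z) dy ∧ dz.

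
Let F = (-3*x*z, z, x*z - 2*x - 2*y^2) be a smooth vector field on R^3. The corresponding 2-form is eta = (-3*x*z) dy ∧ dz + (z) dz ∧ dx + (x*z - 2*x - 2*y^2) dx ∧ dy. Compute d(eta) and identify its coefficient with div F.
d(eta) = (x - 3*z) dx ∧ dy ∧ dz; div F = x - 3*z

For a 2-form in R^3 of the form above, applying d gives a 3-form with coefficient ∂P/∂x + ∂Q/∂y + ∂R/∂z:
  ∂P/∂x = -3*z
  ∂Q/∂y = 0
  ∂R/∂z = x
Sum = x - 3*z, which is exactly div F.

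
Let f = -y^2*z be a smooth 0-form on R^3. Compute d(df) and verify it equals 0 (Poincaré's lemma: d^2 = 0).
d(df) = 0

Step 1: df = sum_i (∂f/∂x_i) dx_i = (0) dx + (-2*y*z) dy + (-y^2) dz.
Step 2: Apply d again. Using the 1-form formula, the coefficient of dx ∧ dy in d(df) is ∂^2 f/∂x ∂y - ∂^2 f/∂y ∂x = (0) - (0) = 0 (equality of mixed partials for smooth f).
Similarly for dx ∧ dz and dy ∧ dz — all coefficients vanish. So d(df) = 0.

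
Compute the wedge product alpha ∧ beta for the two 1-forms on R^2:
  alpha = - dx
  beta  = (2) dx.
alpha ∧ beta = 0

Distribute the wedge, using dx_i ∧ dx_j = -dx_j ∧ dx_i and dx_i ∧ dx_i = 0. For each pair (i, j) with i < j, the coefficient of dx_i ∧ dx_j in alpha ∧ beta is (alpha_i * beta_j - alpha_j * beta_i). Collecting: alpha ∧ beta = 0.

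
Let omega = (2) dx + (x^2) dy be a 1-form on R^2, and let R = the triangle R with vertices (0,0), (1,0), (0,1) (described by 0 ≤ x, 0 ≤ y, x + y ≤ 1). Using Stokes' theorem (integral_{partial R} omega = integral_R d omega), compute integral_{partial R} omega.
integral_(partial R) omega = 1/3

Stokes: integral_partial_R omega = integral_R d omega with d omega = (∂Q/∂x - ∂P/∂y) dx ∧ dy.
  ∂Q/∂x = 2*x
  ∂P/∂y = 0
  integrand = ∂Q/∂x - ∂P/∂y = 2*x.
Integrating over R: integral_0^1 integral_0^{1-x} (2*x) dy dx = 1/3.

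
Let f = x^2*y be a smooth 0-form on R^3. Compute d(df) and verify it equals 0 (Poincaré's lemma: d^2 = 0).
d(df) = 0

Step 1: df = sum_i (∂f/∂x_i) dx_i = (2*x*y) dx + (x^2) dy + (0) dz.
Step 2: Apply d again. Using the 1-form formula, the coefficient of dx ∧ dy in d(df) is ∂^2 f/∂x ∂y - ∂^2 f/∂y ∂x = (2*x) - (2*x) = 0 (equality of mixed partials for smooth f).
Similarly for dx ∧ dz and dy ∧ dz — all coefficients vanish. So d(df) = 0.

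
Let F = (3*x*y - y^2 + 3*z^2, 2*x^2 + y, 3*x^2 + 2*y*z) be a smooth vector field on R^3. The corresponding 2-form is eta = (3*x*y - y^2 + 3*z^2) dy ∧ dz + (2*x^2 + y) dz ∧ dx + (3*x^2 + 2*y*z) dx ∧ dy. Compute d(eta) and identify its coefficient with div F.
d(eta) = (5*y + 1) dx ∧ dy ∧ dz; div F = 5*y + 1

For a 2-form in R^3 of the form above, applying d gives a 3-form with coefficient ∂P/∂x + ∂Q/∂y + ∂R/∂z:
  ∂P/∂x = 3*y
  ∂Q/∂y = 1
  ∂R/∂z = 2*y
Sum = 5*y + 1, which is exactly div F.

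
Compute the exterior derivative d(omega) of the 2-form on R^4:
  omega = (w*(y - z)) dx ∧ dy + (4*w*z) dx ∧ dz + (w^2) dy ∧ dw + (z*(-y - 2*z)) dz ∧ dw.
d(omega) = (-w) dx ∧ dy ∧ dz + (y - z) dx ∧ dy ∧ dw + (4*z) dx ∧ dz ∧ dw + (-z) dy ∧ dz ∧ dw

For a 2-form omega = sum_{i<j} g_{ij} dx_i ∧ dx_j, the exterior derivative is
  d(omega) = sum_{i<j} d(g_{ij}) ∧ dx_i ∧ dx_j = sum_{i<j, k} (∂g_{ij}/∂x_k) dx_k ∧ dx_i ∧ dx_j.
Expand each term, using dx_k ∧ dx_i ∧ dx_j = sgn(permutation) dx_{(a)} ∧ dx_{(b)} ∧ dx_{(c)} with (a < b < c) sorted:
  d(w*(y - z)) includes (∂/∂z)(w*(y - z)) dz = (-w) dz, which multiplied by dx ∧ dy gives (-w) dx ∧ dy ∧ dz
  d(w*(y - z)) includes (∂/∂w)(w*(y - z)) dw = (y - z) dw, which multiplied by dx ∧ dy gives (y - z) dx ∧ dy ∧ dw
  d(4*w*z) includes (∂/∂w)(4*w*z) dw = (4*z) dw, which multiplied by dx ∧ dz gives (4*z) dx ∧ dz ∧ dw
  d(z*(-y - 2*z)) includes (∂/∂y)(z*(-y - 2*z)) dy = (-z) dy, which multiplied by dz ∧ dw gives (-z) dy ∧ dz ∧ dw
Collecting like 3-forms: d(omega) = (-w) dx ∧ dy ∧ dz + (y - z) dx ∧ dy ∧ dw + (4*z) dx ∧ dz ∧ dw + (-z) dy ∧ dz ∧ dw.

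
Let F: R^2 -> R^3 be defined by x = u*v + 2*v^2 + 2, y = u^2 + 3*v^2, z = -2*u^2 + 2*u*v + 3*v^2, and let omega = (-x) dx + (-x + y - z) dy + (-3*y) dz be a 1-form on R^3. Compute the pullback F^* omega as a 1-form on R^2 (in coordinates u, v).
F^* omega = (18*u^3 - 12*u^2*v + 31*u*v^2 - 4*u - 20*v^3 - 2*v) du + (-6*u^3 - u^2*v - 42*u*v^2 - 2*u - 74*v^3 - 20*v) dv

Using F^*(f dg) = (f ∘ F) d(g ∘ F), substitute each coordinate x_i by F_i(u, v) in f_i, and replace dx_i by d F_i = (∂F_i/∂u) du + (∂F_i/∂v) dv.
  For the x component: f_1(F) = -u*v - 2*v^2 - 2; d F_1 = (v) du + (u + 4*v) dv
  For the y component: f_2(F) = 3*u^2 - 3*u*v - 2*v^2 - 2; d F_2 = (2*u) du + (6*v) dv
  For the z component: f_3(F) = -3*u^2 - 9*v^2; d F_3 = (-4*u + 2*v) du + (2*u + 6*v) dv
Combining and collecting du, dv coefficients:
  coeff of du: 18*u^3 - 12*u^2*v + 31*u*v^2 - 4*u - 20*v^3 - 2*v
  coeff of dv: -6*u^3 - u^2*v - 42*u*v^2 - 2*u - 74*v^3 - 20*v
F^* omega = (18*u^3 - 12*u^2*v + 31*u*v^2 - 4*u - 20*v^3 - 2*v) du + (-6*u^3 - u^2*v - 42*u*v^2 - 2*u - 74*v^3 - 20*v) dv.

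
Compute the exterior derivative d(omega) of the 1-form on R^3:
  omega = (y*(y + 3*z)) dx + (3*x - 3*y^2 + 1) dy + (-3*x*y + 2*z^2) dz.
d(omega) = (-2*y - 3*z + 3) dx ∧ dy + (-6*y) dx ∧ dz + (-3*x) dy ∧ dz

For a 1-form omega = sum_i f_i dx_i, the exterior derivative is
  d(omega) = sum_{i < j} (∂f_j/∂x_i - ∂f_i/∂x_j) dx_i ∧ dx_j.
  coefficient of dx ∧ dy: ∂f_2/∂x - ∂f_1/∂y = ∂(3*x - 3*y^2 + 1)/∂x - ∂(y*(y + 3*z))/∂y = -2*y - 3*z + 3
  coefficient of dx ∧ dz: ∂f_3/∂x - ∂f_1/∂z = ∂(-3*x*y + 2*z^2)/∂x - ∂(y*(y + 3*z))/∂z = -6*y
  coefficient of dy ∧ dz: ∂f_3/∂y - ∂f_2/∂z = ∂(-3*x*y + 2*z^2)/∂y - ∂(3*x - 3*y^2 + 1)/∂z = -3*x
Assembling: d(omega) = (-2*y - 3*z + 3) dx ∧ dy + (-6*y) dx ∧ dz + (-3*x) dy ∧ dz.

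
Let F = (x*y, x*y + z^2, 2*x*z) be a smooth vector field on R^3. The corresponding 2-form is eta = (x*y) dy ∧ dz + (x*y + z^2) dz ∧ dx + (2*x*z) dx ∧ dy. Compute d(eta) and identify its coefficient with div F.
d(eta) = (3*x + y) dx ∧ dy ∧ dz; div F = 3*x + y

For a 2-form in R^3 of the form above, applying d gives a 3-form with coefficient ∂P/∂x + ∂Q/∂y + ∂R/∂z:
  ∂P/∂x = y
  ∂Q/∂y = x
  ∂R/∂z = 2*x
Sum = 3*x + y, which is exactly div F.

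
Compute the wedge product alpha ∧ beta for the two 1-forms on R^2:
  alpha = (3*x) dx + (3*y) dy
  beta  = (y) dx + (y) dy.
alpha ∧ beta = (3*y*(x - y)) dx ∧ dy

Distribute the wedge, using dx_i ∧ dx_j = -dx_j ∧ dx_i and dx_i ∧ dx_i = 0. For each pair (i, j) with i < j, the coefficient of dx_i ∧ dx_j in alpha ∧ beta is (alpha_i * beta_j - alpha_j * beta_i). Collecting: alpha ∧ beta = (3*y*(x - y)) dx ∧ dy.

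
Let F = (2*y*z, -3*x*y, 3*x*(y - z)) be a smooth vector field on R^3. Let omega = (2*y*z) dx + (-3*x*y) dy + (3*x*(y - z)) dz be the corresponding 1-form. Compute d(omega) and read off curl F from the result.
d(omega) = (3*x) dy ∧ dz + (-y + 3*z) dz ∧ dx + (-3*y - 2*z) dx ∧ dy; curl F = (3*x, -y + 3*z, -3*y - 2*z)

d omega = sum_{i<j} (∂f_j/∂x_i - ∂f_i/∂x_j) dx_i ∧ dx_j. Under the identification (dy ∧ dz, dz ∧ dx, dx ∧ dy) ↔ (e_x, e_y, e_z), the coefficients are exactly the components of curl F. Compute:
  ∂R/∂y - ∂Q/∂z = (3*x) - (0) = 3*x
  ∂P/∂z - ∂R/∂x = (2*y) - (3*y - 3*z) = -y + 3*z
  ∂Q/∂x - ∂P/∂y = (-3*y) - (2*z) = -3*y - 2*z.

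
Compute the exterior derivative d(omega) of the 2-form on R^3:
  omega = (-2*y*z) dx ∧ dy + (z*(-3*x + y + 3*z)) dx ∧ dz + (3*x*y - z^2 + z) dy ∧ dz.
d(omega) = (y - z) dx ∧ dy ∧ dz

For a 2-form omega = sum_{i<j} g_{ij} dx_i ∧ dx_j, the exterior derivative is
  d(omega) = sum_{i<j} d(g_{ij}) ∧ dx_i ∧ dx_j = sum_{i<j, k} (∂g_{ij}/∂x_k) dx_k ∧ dx_i ∧ dx_j.
Expand each term, using dx_k ∧ dx_i ∧ dx_j = sgn(permutation) dx_{(a)} ∧ dx_{(b)} ∧ dx_{(c)} with (a < b < c) sorted:
  d(-2*y*z) includes (∂/∂z)(-2*y*z) dz = (-2*y) dz, which multiplied by dx ∧ dy gives (-2*y) dx ∧ dy ∧ dz
  d(z*(-3*x + y + 3*z)) includes (∂/∂y)(z*(-3*x + y + 3*z)) dy = (z) dy, which multiplied by dx ∧ dz gives (-z) dx ∧ dy ∧ dz
  d(3*x*y - z^2 + z) includes (∂/∂x)(3*x*y - z^2 + z) dx = (3*y) dx, which multiplied by dy ∧ dz gives (3*y) dx ∧ dy ∧ dz
Collecting like 3-forms: d(omega) = (y - z) dx ∧ dy ∧ dz.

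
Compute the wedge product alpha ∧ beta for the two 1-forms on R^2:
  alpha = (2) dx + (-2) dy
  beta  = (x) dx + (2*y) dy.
alpha ∧ beta = (2*x + 4*y) dx ∧ dy

Distribute the wedge, using dx_i ∧ dx_j = -dx_j ∧ dx_i and dx_i ∧ dx_i = 0. For each pair (i, j) with i < j, the coefficient of dx_i ∧ dx_j in alpha ∧ beta is (alpha_i * beta_j - alpha_j * beta_i). Collecting: alpha ∧ beta = (2*x + 4*y) dx ∧ dy.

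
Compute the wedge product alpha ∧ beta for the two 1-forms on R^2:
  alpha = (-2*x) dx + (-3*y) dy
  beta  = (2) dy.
alpha ∧ beta = (-4*x) dx ∧ dy

Distribute the wedge, using dx_i ∧ dx_j = -dx_j ∧ dx_i and dx_i ∧ dx_i = 0. For each pair (i, j) with i < j, the coefficient of dx_i ∧ dx_j in alpha ∧ beta is (alpha_i * beta_j - alpha_j * beta_i). Collecting: alpha ∧ beta = (-4*x) dx ∧ dy.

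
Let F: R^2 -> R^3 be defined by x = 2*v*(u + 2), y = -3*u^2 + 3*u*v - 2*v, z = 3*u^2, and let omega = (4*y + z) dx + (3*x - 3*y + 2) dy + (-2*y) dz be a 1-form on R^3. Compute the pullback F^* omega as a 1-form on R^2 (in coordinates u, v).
F^* omega = (-18*u^3 - 9*u^2*v + 15*u*v^2 - 84*u*v - 12*u + 38*v^2 + 6*v) du + (9*u^3 + 15*u^2*v - 54*u^2 + 92*u*v + 6*u - 68*v - 4) dv

Using F^*(f dg) = (f ∘ F) d(g ∘ F), substitute each coordinate x_i by F_i(u, v) in f_i, and replace dx_i by d F_i = (∂F_i/∂u) du + (∂F_i/∂v) dv.
  For the x component: f_1(F) = -9*u^2 + 12*u*v - 8*v; d F_1 = (2*v) du + (2*u + 4) dv
  For the y component: f_2(F) = 9*u^2 - 3*u*v + 18*v + 2; d F_2 = (-6*u + 3*v) du + (3*u - 2) dv
  For the z component: f_3(F) = 6*u^2 - 6*u*v + 4*v; d F_3 = (6*u) du + (0) dv
Combining and collecting du, dv coefficients:
  coeff of du: -18*u^3 - 9*u^2*v + 15*u*v^2 - 84*u*v - 12*u + 38*v^2 + 6*v
  coeff of dv: 9*u^3 + 15*u^2*v - 54*u^2 + 92*u*v + 6*u - 68*v - 4
F^* omega = (-18*u^3 - 9*u^2*v + 15*u*v^2 - 84*u*v - 12*u + 38*v^2 + 6*v) du + (9*u^3 + 15*u^2*v - 54*u^2 + 92*u*v + 6*u - 68*v - 4) dv.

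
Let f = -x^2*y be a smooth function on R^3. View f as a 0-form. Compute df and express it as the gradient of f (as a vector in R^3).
df = (-2*x*y) dx + (-x^2) dy + (0) dz; grad f = (-2*x*y, -x^2, 0)

For a 0-form f, d f = (∂f/∂x) dx + (∂f/∂y) dy + (∂f/∂z) dz. The components of the vector representation are exactly the entries of grad f in Cartesian coordinates:
  ∂f/∂x = -2*x*y
  ∂f/∂y = -x^2
  ∂f/∂z = 0.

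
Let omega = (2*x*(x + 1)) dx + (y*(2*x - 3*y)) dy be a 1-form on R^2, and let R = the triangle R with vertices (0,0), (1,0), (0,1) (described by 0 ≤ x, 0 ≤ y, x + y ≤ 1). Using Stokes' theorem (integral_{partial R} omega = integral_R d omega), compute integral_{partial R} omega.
integral_(partial R) omega = 1/3

Stokes: integral_partial_R omega = integral_R d omega with d omega = (∂Q/∂x - ∂P/∂y) dx ∧ dy.
  ∂Q/∂x = 2*y
  ∂P/∂y = 0
  integrand = ∂Q/∂x - ∂P/∂y = 2*y.
Integrating over R: integral_0^1 integral_0^{1-x} (2*y) dy dx = 1/3.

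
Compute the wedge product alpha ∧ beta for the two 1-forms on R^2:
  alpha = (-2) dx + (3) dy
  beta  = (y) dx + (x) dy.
alpha ∧ beta = (-2*x - 3*y) dx ∧ dy

Distribute the wedge, using dx_i ∧ dx_j = -dx_j ∧ dx_i and dx_i ∧ dx_i = 0. For each pair (i, j) with i < j, the coefficient of dx_i ∧ dx_j in alpha ∧ beta is (alpha_i * beta_j - alpha_j * beta_i). Collecting: alpha ∧ beta = (-2*x - 3*y) dx ∧ dy.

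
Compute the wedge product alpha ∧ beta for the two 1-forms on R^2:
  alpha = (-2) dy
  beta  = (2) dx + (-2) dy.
alpha ∧ beta = (4) dx ∧ dy

Distribute the wedge, using dx_i ∧ dx_j = -dx_j ∧ dx_i and dx_i ∧ dx_i = 0. For each pair (i, j) with i < j, the coefficient of dx_i ∧ dx_j in alpha ∧ beta is (alpha_i * beta_j - alpha_j * beta_i). Collecting: alpha ∧ beta = (4) dx ∧ dy.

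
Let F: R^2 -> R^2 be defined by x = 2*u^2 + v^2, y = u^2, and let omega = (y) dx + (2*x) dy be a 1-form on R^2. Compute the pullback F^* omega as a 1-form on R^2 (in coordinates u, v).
F^* omega = (4*u*(3*u^2 + v^2)) du + (2*u^2*v) dv

Using F^*(f dg) = (f ∘ F) d(g ∘ F), substitute each coordinate x_i by F_i(u, v) in f_i, and replace dx_i by d F_i = (∂F_i/∂u) du + (∂F_i/∂v) dv.
  For the x component: f_1(F) = u^2; d F_1 = (4*u) du + (2*v) dv
  For the y component: f_2(F) = 4*u^2 + 2*v^2; d F_2 = (2*u) du + (0) dv
Combining and collecting du, dv coefficients:
  coeff of du: 4*u*(3*u^2 + v^2)
  coeff of dv: 2*u^2*v
F^* omega = (4*u*(3*u^2 + v^2)) du + (2*u^2*v) dv.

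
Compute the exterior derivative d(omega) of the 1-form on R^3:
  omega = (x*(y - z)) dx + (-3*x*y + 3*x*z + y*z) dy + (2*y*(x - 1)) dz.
d(omega) = (-x - 3*y + 3*z) dx ∧ dy + (x + 2*y) dx ∧ dz + (-x - y - 2) dy ∧ dz

For a 1-form omega = sum_i f_i dx_i, the exterior derivative is
  d(omega) = sum_{i < j} (∂f_j/∂x_i - ∂f_i/∂x_j) dx_i ∧ dx_j.
  coefficient of dx ∧ dy: ∂f_2/∂x - ∂f_1/∂y = ∂(-3*x*y + 3*x*z + y*z)/∂x - ∂(x*(y - z))/∂y = -x - 3*y + 3*z
  coefficient of dx ∧ dz: ∂f_3/∂x - ∂f_1/∂z = ∂(2*y*(x - 1))/∂x - ∂(x*(y - z))/∂z = x + 2*y
  coefficient of dy ∧ dz: ∂f_3/∂y - ∂f_2/∂z = ∂(2*y*(x - 1))/∂y - ∂(-3*x*y + 3*x*z + y*z)/∂z = -x - y - 2
Assembling: d(omega) = (-x - 3*y + 3*z) dx ∧ dy + (x + 2*y) dx ∧ dz + (-x - y - 2) dy ∧ dz.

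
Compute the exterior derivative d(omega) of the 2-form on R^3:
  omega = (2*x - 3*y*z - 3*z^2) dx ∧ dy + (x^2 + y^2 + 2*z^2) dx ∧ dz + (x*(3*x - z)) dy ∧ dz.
d(omega) = (6*x - 5*y - 7*z) dx ∧ dy ∧ dz

For a 2-form omega = sum_{i<j} g_{ij} dx_i ∧ dx_j, the exterior derivative is
  d(omega) = sum_{i<j} d(g_{ij}) ∧ dx_i ∧ dx_j = sum_{i<j, k} (∂g_{ij}/∂x_k) dx_k ∧ dx_i ∧ dx_j.
Expand each term, using dx_k ∧ dx_i ∧ dx_j = sgn(permutation) dx_{(a)} ∧ dx_{(b)} ∧ dx_{(c)} with (a < b < c) sorted:
  d(2*x - 3*y*z - 3*z^2) includes (∂/∂z)(2*x - 3*y*z - 3*z^2) dz = (-3*y - 6*z) dz, which multiplied by dx ∧ dy gives (-3*y - 6*z) dx ∧ dy ∧ dz
  d(x^2 + y^2 + 2*z^2) includes (∂/∂y)(x^2 + y^2 + 2*z^2) dy = (2*y) dy, which multiplied by dx ∧ dz gives (-2*y) dx ∧ dy ∧ dz
  d(x*(3*x - z)) includes (∂/∂x)(x*(3*x - z)) dx = (6*x - z) dx, which multiplied by dy ∧ dz gives (6*x - z) dx ∧ dy ∧ dz
Collecting like 3-forms: d(omega) = (6*x - 5*y - 7*z) dx ∧ dy ∧ dz.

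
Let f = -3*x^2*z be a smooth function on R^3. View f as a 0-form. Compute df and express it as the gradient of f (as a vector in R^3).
df = (-6*x*z) dx + (0) dy + (-3*x^2) dz; grad f = (-6*x*z, 0, -3*x^2)

For a 0-form f, d f = (∂f/∂x) dx + (∂f/∂y) dy + (∂f/∂z) dz. The components of the vector representation are exactly the entries of grad f in Cartesian coordinates:
  ∂f/∂x = -6*x*z
  ∂f/∂y = 0
  ∂f/∂z = -3*x^2.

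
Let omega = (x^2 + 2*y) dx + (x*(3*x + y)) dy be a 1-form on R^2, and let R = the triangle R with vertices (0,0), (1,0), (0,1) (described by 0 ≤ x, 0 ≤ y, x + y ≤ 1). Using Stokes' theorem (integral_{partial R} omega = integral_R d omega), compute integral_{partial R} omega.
integral_(partial R) omega = 1/6

Stokes: integral_partial_R omega = integral_R d omega with d omega = (∂Q/∂x - ∂P/∂y) dx ∧ dy.
  ∂Q/∂x = 6*x + y
  ∂P/∂y = 2
  integrand = ∂Q/∂x - ∂P/∂y = 6*x + y - 2.
Integrating over R: integral_0^1 integral_0^{1-x} (6*x + y - 2) dy dx = 1/6.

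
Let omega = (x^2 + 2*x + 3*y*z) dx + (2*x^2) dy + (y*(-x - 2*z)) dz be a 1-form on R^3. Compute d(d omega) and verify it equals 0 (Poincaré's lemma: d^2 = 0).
d(d omega) = 0

Step 1: d omega = sum_{i<j} (∂f_j/∂x_i - ∂f_i/∂x_j) dx_i ∧ dx_j:
  coeff of dx ∧ dy: 4*x - 3*z
  coeff of dx ∧ dz: -4*y
  coeff of dy ∧ dz: -x - 2*z
Step 2: Apply d again to each 2-form coefficient. The only possible 3-form in R^3 is dx ∧ dy ∧ dz, with coefficient
  ∂(coeff of dy∧dz)/∂x - ∂(coeff of dx∧dz)/∂y + ∂(coeff of dx∧dy)/∂z
  = ∂/∂x (-x - 2*z) - ∂/∂y (-4*y) + ∂/∂z (4*x - 3*z).
Each of these terms simplifies to sums of mixed partials that cancel in pairs. The result is 0 (by equality of mixed partials for smooth functions — Schwarz / Clairaut).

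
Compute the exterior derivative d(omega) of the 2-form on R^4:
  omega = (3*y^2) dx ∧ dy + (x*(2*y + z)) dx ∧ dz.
d(omega) = (-2*x) dx ∧ dy ∧ dz

For a 2-form omega = sum_{i<j} g_{ij} dx_i ∧ dx_j, the exterior derivative is
  d(omega) = sum_{i<j} d(g_{ij}) ∧ dx_i ∧ dx_j = sum_{i<j, k} (∂g_{ij}/∂x_k) dx_k ∧ dx_i ∧ dx_j.
Expand each term, using dx_k ∧ dx_i ∧ dx_j = sgn(permutation) dx_{(a)} ∧ dx_{(b)} ∧ dx_{(c)} with (a < b < c) sorted:
  d(x*(2*y + z)) includes (∂/∂y)(x*(2*y + z)) dy = (2*x) dy, which multiplied by dx ∧ dz gives (-2*x) dx ∧ dy ∧ dz
Collecting like 3-forms: d(omega) = (-2*x) dx ∧ dy ∧ dz.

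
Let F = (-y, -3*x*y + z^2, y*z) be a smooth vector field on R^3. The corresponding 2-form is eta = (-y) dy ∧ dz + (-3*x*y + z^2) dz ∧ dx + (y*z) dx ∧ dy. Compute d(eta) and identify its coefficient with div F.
d(eta) = (-3*x + y) dx ∧ dy ∧ dz; div F = -3*x + y

For a 2-form in R^3 of the form above, applying d gives a 3-form with coefficient ∂P/∂x + ∂Q/∂y + ∂R/∂z:
  ∂P/∂x = 0
  ∂Q/∂y = -3*x
  ∂R/∂z = y
Sum = -3*x + y, which is exactly div F.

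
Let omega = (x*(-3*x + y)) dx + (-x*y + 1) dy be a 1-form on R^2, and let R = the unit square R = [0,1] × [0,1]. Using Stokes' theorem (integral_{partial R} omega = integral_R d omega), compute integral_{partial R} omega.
integral_(partial R) omega = -1

Stokes: integral_partial_R omega = integral_R d omega with d omega = (∂Q/∂x - ∂P/∂y) dx ∧ dy.
  ∂Q/∂x = -y
  ∂P/∂y = x
  integrand = ∂Q/∂x - ∂P/∂y = -x - y.
Integrating over R: integral_0^1 integral_0^1 (-x - y) dx dy = -1.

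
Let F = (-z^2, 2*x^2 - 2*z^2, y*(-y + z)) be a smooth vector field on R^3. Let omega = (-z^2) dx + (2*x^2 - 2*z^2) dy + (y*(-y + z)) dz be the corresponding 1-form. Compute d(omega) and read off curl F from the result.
d(omega) = (-2*y + 5*z) dy ∧ dz + (-2*z) dz ∧ dx + (4*x) dx ∧ dy; curl F = (-2*y + 5*z, -2*z, 4*x)

d omega = sum_{i<j} (∂f_j/∂x_i - ∂f_i/∂x_j) dx_i ∧ dx_j. Under the identification (dy ∧ dz, dz ∧ dx, dx ∧ dy) ↔ (e_x, e_y, e_z), the coefficients are exactly the components of curl F. Compute:
  ∂R/∂y - ∂Q/∂z = (-2*y + z) - (-4*z) = -2*y + 5*z
  ∂P/∂z - ∂R/∂x = (-2*z) - (0) = -2*z
  ∂Q/∂x - ∂P/∂y = (4*x) - (0) = 4*x.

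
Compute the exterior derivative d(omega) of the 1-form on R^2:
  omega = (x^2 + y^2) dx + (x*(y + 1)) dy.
d(omega) = (1 - y) dx ∧ dy

For a 1-form omega = sum_i f_i dx_i, the exterior derivative is
  d(omega) = sum_{i < j} (∂f_j/∂x_i - ∂f_i/∂x_j) dx_i ∧ dx_j.
  coefficient of dx ∧ dy: ∂f_2/∂x - ∂f_1/∂y = ∂(x*(y + 1))/∂x - ∂(x^2 + y^2)/∂y = 1 - y
Assembling: d(omega) = (1 - y) dx ∧ dy.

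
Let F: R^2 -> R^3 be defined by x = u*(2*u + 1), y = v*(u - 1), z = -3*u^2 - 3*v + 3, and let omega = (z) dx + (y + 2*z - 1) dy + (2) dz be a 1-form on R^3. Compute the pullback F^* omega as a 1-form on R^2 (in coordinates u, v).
F^* omega = (-12*u^3 - 6*u^2*v - 3*u^2 + u*v^2 - 12*u*v - 7*v^2 + 2*v + 3) du + (-6*u^3 + u^2*v + 6*u^2 - 8*u*v + 5*u + 7*v - 11) dv

Using F^*(f dg) = (f ∘ F) d(g ∘ F), substitute each coordinate x_i by F_i(u, v) in f_i, and replace dx_i by d F_i = (∂F_i/∂u) du + (∂F_i/∂v) dv.
  For the x component: f_1(F) = -3*u^2 - 3*v + 3; d F_1 = (4*u + 1) du + (0) dv
  For the y component: f_2(F) = -6*u^2 + u*v - 7*v + 5; d F_2 = (v) du + (u - 1) dv
  For the z component: f_3(F) = 2; d F_3 = (-6*u) du + (-3) dv
Combining and collecting du, dv coefficients:
  coeff of du: -12*u^3 - 6*u^2*v - 3*u^2 + u*v^2 - 12*u*v - 7*v^2 + 2*v + 3
  coeff of dv: -6*u^3 + u^2*v + 6*u^2 - 8*u*v + 5*u + 7*v - 11
F^* omega = (-12*u^3 - 6*u^2*v - 3*u^2 + u*v^2 - 12*u*v - 7*v^2 + 2*v + 3) du + (-6*u^3 + u^2*v + 6*u^2 - 8*u*v + 5*u + 7*v - 11) dv.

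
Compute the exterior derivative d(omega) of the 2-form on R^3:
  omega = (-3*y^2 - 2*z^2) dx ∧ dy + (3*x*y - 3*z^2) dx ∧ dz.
d(omega) = (-3*x - 4*z) dx ∧ dy ∧ dz

For a 2-form omega = sum_{i<j} g_{ij} dx_i ∧ dx_j, the exterior derivative is
  d(omega) = sum_{i<j} d(g_{ij}) ∧ dx_i ∧ dx_j = sum_{i<j, k} (∂g_{ij}/∂x_k) dx_k ∧ dx_i ∧ dx_j.
Expand each term, using dx_k ∧ dx_i ∧ dx_j = sgn(permutation) dx_{(a)} ∧ dx_{(b)} ∧ dx_{(c)} with (a < b < c) sorted:
  d(-3*y^2 - 2*z^2) includes (∂/∂z)(-3*y^2 - 2*z^2) dz = (-4*z) dz, which multiplied by dx ∧ dy gives (-4*z) dx ∧ dy ∧ dz
  d(3*x*y - 3*z^2) includes (∂/∂y)(3*x*y - 3*z^2) dy = (3*x) dy, which multiplied by dx ∧ dz gives (-3*x) dx ∧ dy ∧ dz
Collecting like 3-forms: d(omega) = (-3*x - 4*z) dx ∧ dy ∧ dz.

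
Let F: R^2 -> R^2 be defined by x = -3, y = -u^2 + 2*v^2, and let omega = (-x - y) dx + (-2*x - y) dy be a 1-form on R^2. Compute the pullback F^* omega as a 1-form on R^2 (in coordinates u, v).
F^* omega = (2*u*(-u^2 + 2*v^2 - 6)) du + (4*v*(u^2 - 2*v^2 + 6)) dv

Using F^*(f dg) = (f ∘ F) d(g ∘ F), substitute each coordinate x_i by F_i(u, v) in f_i, and replace dx_i by d F_i = (∂F_i/∂u) du + (∂F_i/∂v) dv.
  For the x component: f_1(F) = u^2 - 2*v^2 + 3; d F_1 = (0) du + (0) dv
  For the y component: f_2(F) = u^2 - 2*v^2 + 6; d F_2 = (-2*u) du + (4*v) dv
Combining and collecting du, dv coefficients:
  coeff of du: 2*u*(-u^2 + 2*v^2 - 6)
  coeff of dv: 4*v*(u^2 - 2*v^2 + 6)
F^* omega = (2*u*(-u^2 + 2*v^2 - 6)) du + (4*v*(u^2 - 2*v^2 + 6)) dv.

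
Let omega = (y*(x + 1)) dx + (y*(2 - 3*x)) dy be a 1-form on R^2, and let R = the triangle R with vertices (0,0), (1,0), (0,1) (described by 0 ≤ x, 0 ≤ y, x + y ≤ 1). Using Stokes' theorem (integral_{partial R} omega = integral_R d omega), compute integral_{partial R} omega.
integral_(partial R) omega = -7/6

Stokes: integral_partial_R omega = integral_R d omega with d omega = (∂Q/∂x - ∂P/∂y) dx ∧ dy.
  ∂Q/∂x = -3*y
  ∂P/∂y = x + 1
  integrand = ∂Q/∂x - ∂P/∂y = -x - 3*y - 1.
Integrating over R: integral_0^1 integral_0^{1-x} (-x - 3*y - 1) dy dx = -7/6.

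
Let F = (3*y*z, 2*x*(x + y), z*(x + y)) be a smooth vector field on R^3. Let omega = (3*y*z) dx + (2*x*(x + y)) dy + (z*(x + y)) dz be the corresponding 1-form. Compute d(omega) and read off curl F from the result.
d(omega) = (z) dy ∧ dz + (3*y - z) dz ∧ dx + (4*x + 2*y - 3*z) dx ∧ dy; curl F = (z, 3*y - z, 4*x + 2*y - 3*z)

d omega = sum_{i<j} (∂f_j/∂x_i - ∂f_i/∂x_j) dx_i ∧ dx_j. Under the identification (dy ∧ dz, dz ∧ dx, dx ∧ dy) ↔ (e_x, e_y, e_z), the coefficients are exactly the components of curl F. Compute:
  ∂R/∂y - ∂Q/∂z = (z) - (0) = z
  ∂P/∂z - ∂R/∂x = (3*y) - (z) = 3*y - z
  ∂Q/∂x - ∂P/∂y = (4*x + 2*y) - (3*z) = 4*x + 2*y - 3*z.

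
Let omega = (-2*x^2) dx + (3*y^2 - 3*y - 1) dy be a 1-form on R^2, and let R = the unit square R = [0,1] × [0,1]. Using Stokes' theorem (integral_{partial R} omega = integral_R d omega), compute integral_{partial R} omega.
integral_(partial R) omega = 0

Stokes: integral_partial_R omega = integral_R d omega with d omega = (∂Q/∂x - ∂P/∂y) dx ∧ dy.
  ∂Q/∂x = 0
  ∂P/∂y = 0
  integrand = ∂Q/∂x - ∂P/∂y = 0.
Integrating over R: integral_0^1 integral_0^1 (0) dx dy = 0.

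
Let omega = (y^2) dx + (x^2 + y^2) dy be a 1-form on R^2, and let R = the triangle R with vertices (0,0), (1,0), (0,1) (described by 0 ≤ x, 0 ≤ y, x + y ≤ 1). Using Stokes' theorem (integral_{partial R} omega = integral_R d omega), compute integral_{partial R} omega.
integral_(partial R) omega = 0

Stokes: integral_partial_R omega = integral_R d omega with d omega = (∂Q/∂x - ∂P/∂y) dx ∧ dy.
  ∂Q/∂x = 2*x
  ∂P/∂y = 2*y
  integrand = ∂Q/∂x - ∂P/∂y = 2*x - 2*y.
Integrating over R: integral_0^1 integral_0^{1-x} (2*x - 2*y) dy dx = 0.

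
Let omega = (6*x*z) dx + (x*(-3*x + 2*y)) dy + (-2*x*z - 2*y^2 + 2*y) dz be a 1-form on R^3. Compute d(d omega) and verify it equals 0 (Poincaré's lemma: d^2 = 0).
d(d omega) = 0

Step 1: d omega = sum_{i<j} (∂f_j/∂x_i - ∂f_i/∂x_j) dx_i ∧ dx_j:
  coeff of dx ∧ dy: -6*x + 2*y
  coeff of dx ∧ dz: -6*x - 2*z
  coeff of dy ∧ dz: 2 - 4*y
Step 2: Apply d again to each 2-form coefficient. The only possible 3-form in R^3 is dx ∧ dy ∧ dz, with coefficient
  ∂(coeff of dy∧dz)/∂x - ∂(coeff of dx∧dz)/∂y + ∂(coeff of dx∧dy)/∂z
  = ∂/∂x (2 - 4*y) - ∂/∂y (-6*x - 2*z) + ∂/∂z (-6*x + 2*y).
Each of these terms simplifies to sums of mixed partials that cancel in pairs. The result is 0 (by equality of mixed partials for smooth functions — Schwarz / Clairaut).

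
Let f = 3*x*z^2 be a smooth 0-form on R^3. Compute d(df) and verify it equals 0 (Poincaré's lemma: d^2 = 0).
d(df) = 0

Step 1: df = sum_i (∂f/∂x_i) dx_i = (3*z^2) dx + (0) dy + (6*x*z) dz.
Step 2: Apply d again. Using the 1-form formula, the coefficient of dx ∧ dy in d(df) is ∂^2 f/∂x ∂y - ∂^2 f/∂y ∂x = (0) - (0) = 0 (equality of mixed partials for smooth f).
Similarly for dx ∧ dz and dy ∧ dz — all coefficients vanish. So d(df) = 0.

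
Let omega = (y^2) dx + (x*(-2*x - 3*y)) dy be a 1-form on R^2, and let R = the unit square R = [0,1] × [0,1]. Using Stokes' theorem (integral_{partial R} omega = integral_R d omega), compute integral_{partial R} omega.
integral_(partial R) omega = -9/2

Stokes: integral_partial_R omega = integral_R d omega with d omega = (∂Q/∂x - ∂P/∂y) dx ∧ dy.
  ∂Q/∂x = -4*x - 3*y
  ∂P/∂y = 2*y
  integrand = ∂Q/∂x - ∂P/∂y = -4*x - 5*y.
Integrating over R: integral_0^1 integral_0^1 (-4*x - 5*y) dx dy = -9/2.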